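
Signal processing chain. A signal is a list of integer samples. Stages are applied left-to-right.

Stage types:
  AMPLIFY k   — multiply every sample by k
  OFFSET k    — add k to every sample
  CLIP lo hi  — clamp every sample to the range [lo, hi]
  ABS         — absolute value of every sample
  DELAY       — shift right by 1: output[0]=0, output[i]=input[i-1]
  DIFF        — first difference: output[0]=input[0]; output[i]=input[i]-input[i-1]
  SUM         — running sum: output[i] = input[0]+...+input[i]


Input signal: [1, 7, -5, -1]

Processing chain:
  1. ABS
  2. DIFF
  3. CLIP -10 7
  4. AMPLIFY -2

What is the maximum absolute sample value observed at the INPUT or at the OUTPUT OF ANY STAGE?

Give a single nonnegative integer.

Answer: 12

Derivation:
Input: [1, 7, -5, -1] (max |s|=7)
Stage 1 (ABS): |1|=1, |7|=7, |-5|=5, |-1|=1 -> [1, 7, 5, 1] (max |s|=7)
Stage 2 (DIFF): s[0]=1, 7-1=6, 5-7=-2, 1-5=-4 -> [1, 6, -2, -4] (max |s|=6)
Stage 3 (CLIP -10 7): clip(1,-10,7)=1, clip(6,-10,7)=6, clip(-2,-10,7)=-2, clip(-4,-10,7)=-4 -> [1, 6, -2, -4] (max |s|=6)
Stage 4 (AMPLIFY -2): 1*-2=-2, 6*-2=-12, -2*-2=4, -4*-2=8 -> [-2, -12, 4, 8] (max |s|=12)
Overall max amplitude: 12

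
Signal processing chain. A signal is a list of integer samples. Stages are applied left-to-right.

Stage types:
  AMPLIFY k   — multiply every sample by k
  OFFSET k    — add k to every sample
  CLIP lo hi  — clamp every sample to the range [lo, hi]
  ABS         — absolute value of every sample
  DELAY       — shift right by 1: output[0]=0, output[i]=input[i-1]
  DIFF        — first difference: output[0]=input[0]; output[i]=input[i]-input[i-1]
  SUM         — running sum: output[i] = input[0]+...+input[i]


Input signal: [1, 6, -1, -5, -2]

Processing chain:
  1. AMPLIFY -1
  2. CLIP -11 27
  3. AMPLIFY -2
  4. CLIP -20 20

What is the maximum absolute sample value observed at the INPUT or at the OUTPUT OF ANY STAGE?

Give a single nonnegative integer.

Input: [1, 6, -1, -5, -2] (max |s|=6)
Stage 1 (AMPLIFY -1): 1*-1=-1, 6*-1=-6, -1*-1=1, -5*-1=5, -2*-1=2 -> [-1, -6, 1, 5, 2] (max |s|=6)
Stage 2 (CLIP -11 27): clip(-1,-11,27)=-1, clip(-6,-11,27)=-6, clip(1,-11,27)=1, clip(5,-11,27)=5, clip(2,-11,27)=2 -> [-1, -6, 1, 5, 2] (max |s|=6)
Stage 3 (AMPLIFY -2): -1*-2=2, -6*-2=12, 1*-2=-2, 5*-2=-10, 2*-2=-4 -> [2, 12, -2, -10, -4] (max |s|=12)
Stage 4 (CLIP -20 20): clip(2,-20,20)=2, clip(12,-20,20)=12, clip(-2,-20,20)=-2, clip(-10,-20,20)=-10, clip(-4,-20,20)=-4 -> [2, 12, -2, -10, -4] (max |s|=12)
Overall max amplitude: 12

Answer: 12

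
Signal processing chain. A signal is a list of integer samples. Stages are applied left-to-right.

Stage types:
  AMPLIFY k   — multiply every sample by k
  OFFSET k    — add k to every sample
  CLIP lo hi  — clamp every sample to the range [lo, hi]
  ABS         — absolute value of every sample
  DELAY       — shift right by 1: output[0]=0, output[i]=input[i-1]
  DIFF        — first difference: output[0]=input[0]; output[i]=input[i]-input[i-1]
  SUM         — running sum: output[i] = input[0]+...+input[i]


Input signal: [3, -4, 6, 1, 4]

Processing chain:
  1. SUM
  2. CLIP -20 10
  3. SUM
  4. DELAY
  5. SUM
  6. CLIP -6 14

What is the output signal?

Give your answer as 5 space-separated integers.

Answer: 0 3 5 12 14

Derivation:
Input: [3, -4, 6, 1, 4]
Stage 1 (SUM): sum[0..0]=3, sum[0..1]=-1, sum[0..2]=5, sum[0..3]=6, sum[0..4]=10 -> [3, -1, 5, 6, 10]
Stage 2 (CLIP -20 10): clip(3,-20,10)=3, clip(-1,-20,10)=-1, clip(5,-20,10)=5, clip(6,-20,10)=6, clip(10,-20,10)=10 -> [3, -1, 5, 6, 10]
Stage 3 (SUM): sum[0..0]=3, sum[0..1]=2, sum[0..2]=7, sum[0..3]=13, sum[0..4]=23 -> [3, 2, 7, 13, 23]
Stage 4 (DELAY): [0, 3, 2, 7, 13] = [0, 3, 2, 7, 13] -> [0, 3, 2, 7, 13]
Stage 5 (SUM): sum[0..0]=0, sum[0..1]=3, sum[0..2]=5, sum[0..3]=12, sum[0..4]=25 -> [0, 3, 5, 12, 25]
Stage 6 (CLIP -6 14): clip(0,-6,14)=0, clip(3,-6,14)=3, clip(5,-6,14)=5, clip(12,-6,14)=12, clip(25,-6,14)=14 -> [0, 3, 5, 12, 14]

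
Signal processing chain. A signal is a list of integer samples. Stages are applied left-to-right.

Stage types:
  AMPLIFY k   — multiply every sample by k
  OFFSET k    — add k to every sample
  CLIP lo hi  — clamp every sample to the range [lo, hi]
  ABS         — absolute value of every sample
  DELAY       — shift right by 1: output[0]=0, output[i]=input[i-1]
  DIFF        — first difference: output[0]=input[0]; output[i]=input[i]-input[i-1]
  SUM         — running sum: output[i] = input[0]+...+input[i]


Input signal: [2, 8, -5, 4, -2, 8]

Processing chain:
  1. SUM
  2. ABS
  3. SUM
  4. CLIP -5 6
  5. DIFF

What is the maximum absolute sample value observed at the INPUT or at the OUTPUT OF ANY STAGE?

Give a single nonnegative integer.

Input: [2, 8, -5, 4, -2, 8] (max |s|=8)
Stage 1 (SUM): sum[0..0]=2, sum[0..1]=10, sum[0..2]=5, sum[0..3]=9, sum[0..4]=7, sum[0..5]=15 -> [2, 10, 5, 9, 7, 15] (max |s|=15)
Stage 2 (ABS): |2|=2, |10|=10, |5|=5, |9|=9, |7|=7, |15|=15 -> [2, 10, 5, 9, 7, 15] (max |s|=15)
Stage 3 (SUM): sum[0..0]=2, sum[0..1]=12, sum[0..2]=17, sum[0..3]=26, sum[0..4]=33, sum[0..5]=48 -> [2, 12, 17, 26, 33, 48] (max |s|=48)
Stage 4 (CLIP -5 6): clip(2,-5,6)=2, clip(12,-5,6)=6, clip(17,-5,6)=6, clip(26,-5,6)=6, clip(33,-5,6)=6, clip(48,-5,6)=6 -> [2, 6, 6, 6, 6, 6] (max |s|=6)
Stage 5 (DIFF): s[0]=2, 6-2=4, 6-6=0, 6-6=0, 6-6=0, 6-6=0 -> [2, 4, 0, 0, 0, 0] (max |s|=4)
Overall max amplitude: 48

Answer: 48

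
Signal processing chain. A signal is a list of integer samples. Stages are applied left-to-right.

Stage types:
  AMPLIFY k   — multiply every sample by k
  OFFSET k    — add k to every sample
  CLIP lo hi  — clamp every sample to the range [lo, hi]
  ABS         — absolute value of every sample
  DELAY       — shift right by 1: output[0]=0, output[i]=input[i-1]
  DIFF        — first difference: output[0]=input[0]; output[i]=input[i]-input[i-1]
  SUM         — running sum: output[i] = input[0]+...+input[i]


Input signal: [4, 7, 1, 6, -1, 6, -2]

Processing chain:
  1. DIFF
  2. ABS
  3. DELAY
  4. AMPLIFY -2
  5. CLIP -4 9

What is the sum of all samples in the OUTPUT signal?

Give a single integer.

Answer: -24

Derivation:
Input: [4, 7, 1, 6, -1, 6, -2]
Stage 1 (DIFF): s[0]=4, 7-4=3, 1-7=-6, 6-1=5, -1-6=-7, 6--1=7, -2-6=-8 -> [4, 3, -6, 5, -7, 7, -8]
Stage 2 (ABS): |4|=4, |3|=3, |-6|=6, |5|=5, |-7|=7, |7|=7, |-8|=8 -> [4, 3, 6, 5, 7, 7, 8]
Stage 3 (DELAY): [0, 4, 3, 6, 5, 7, 7] = [0, 4, 3, 6, 5, 7, 7] -> [0, 4, 3, 6, 5, 7, 7]
Stage 4 (AMPLIFY -2): 0*-2=0, 4*-2=-8, 3*-2=-6, 6*-2=-12, 5*-2=-10, 7*-2=-14, 7*-2=-14 -> [0, -8, -6, -12, -10, -14, -14]
Stage 5 (CLIP -4 9): clip(0,-4,9)=0, clip(-8,-4,9)=-4, clip(-6,-4,9)=-4, clip(-12,-4,9)=-4, clip(-10,-4,9)=-4, clip(-14,-4,9)=-4, clip(-14,-4,9)=-4 -> [0, -4, -4, -4, -4, -4, -4]
Output sum: -24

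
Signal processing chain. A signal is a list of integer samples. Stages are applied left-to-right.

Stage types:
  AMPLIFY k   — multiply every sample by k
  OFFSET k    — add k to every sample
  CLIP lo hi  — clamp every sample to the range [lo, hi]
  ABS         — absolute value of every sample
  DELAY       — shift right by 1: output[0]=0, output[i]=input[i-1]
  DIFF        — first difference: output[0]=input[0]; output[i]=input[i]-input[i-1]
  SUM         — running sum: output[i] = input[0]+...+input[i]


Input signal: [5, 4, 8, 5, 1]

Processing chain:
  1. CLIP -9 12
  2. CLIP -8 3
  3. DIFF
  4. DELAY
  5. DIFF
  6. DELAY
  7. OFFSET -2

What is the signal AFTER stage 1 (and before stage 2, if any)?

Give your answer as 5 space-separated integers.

Answer: 5 4 8 5 1

Derivation:
Input: [5, 4, 8, 5, 1]
Stage 1 (CLIP -9 12): clip(5,-9,12)=5, clip(4,-9,12)=4, clip(8,-9,12)=8, clip(5,-9,12)=5, clip(1,-9,12)=1 -> [5, 4, 8, 5, 1]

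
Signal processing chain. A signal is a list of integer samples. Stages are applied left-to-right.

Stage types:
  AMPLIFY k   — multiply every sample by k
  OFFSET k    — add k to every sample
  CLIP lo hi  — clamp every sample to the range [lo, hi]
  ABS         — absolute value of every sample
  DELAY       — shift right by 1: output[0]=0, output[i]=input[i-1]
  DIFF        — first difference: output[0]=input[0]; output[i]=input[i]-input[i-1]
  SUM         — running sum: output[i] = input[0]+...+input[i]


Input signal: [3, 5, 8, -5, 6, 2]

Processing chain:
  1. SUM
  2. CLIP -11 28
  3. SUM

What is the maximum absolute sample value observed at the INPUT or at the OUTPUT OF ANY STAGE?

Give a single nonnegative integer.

Input: [3, 5, 8, -5, 6, 2] (max |s|=8)
Stage 1 (SUM): sum[0..0]=3, sum[0..1]=8, sum[0..2]=16, sum[0..3]=11, sum[0..4]=17, sum[0..5]=19 -> [3, 8, 16, 11, 17, 19] (max |s|=19)
Stage 2 (CLIP -11 28): clip(3,-11,28)=3, clip(8,-11,28)=8, clip(16,-11,28)=16, clip(11,-11,28)=11, clip(17,-11,28)=17, clip(19,-11,28)=19 -> [3, 8, 16, 11, 17, 19] (max |s|=19)
Stage 3 (SUM): sum[0..0]=3, sum[0..1]=11, sum[0..2]=27, sum[0..3]=38, sum[0..4]=55, sum[0..5]=74 -> [3, 11, 27, 38, 55, 74] (max |s|=74)
Overall max amplitude: 74

Answer: 74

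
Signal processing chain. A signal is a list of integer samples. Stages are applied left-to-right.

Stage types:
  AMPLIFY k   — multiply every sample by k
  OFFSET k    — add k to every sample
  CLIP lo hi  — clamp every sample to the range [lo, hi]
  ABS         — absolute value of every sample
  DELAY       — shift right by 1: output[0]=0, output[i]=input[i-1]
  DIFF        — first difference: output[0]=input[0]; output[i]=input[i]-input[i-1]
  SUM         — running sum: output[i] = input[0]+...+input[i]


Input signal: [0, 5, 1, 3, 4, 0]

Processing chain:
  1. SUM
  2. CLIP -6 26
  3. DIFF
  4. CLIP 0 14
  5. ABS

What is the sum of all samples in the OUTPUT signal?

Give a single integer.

Answer: 13

Derivation:
Input: [0, 5, 1, 3, 4, 0]
Stage 1 (SUM): sum[0..0]=0, sum[0..1]=5, sum[0..2]=6, sum[0..3]=9, sum[0..4]=13, sum[0..5]=13 -> [0, 5, 6, 9, 13, 13]
Stage 2 (CLIP -6 26): clip(0,-6,26)=0, clip(5,-6,26)=5, clip(6,-6,26)=6, clip(9,-6,26)=9, clip(13,-6,26)=13, clip(13,-6,26)=13 -> [0, 5, 6, 9, 13, 13]
Stage 3 (DIFF): s[0]=0, 5-0=5, 6-5=1, 9-6=3, 13-9=4, 13-13=0 -> [0, 5, 1, 3, 4, 0]
Stage 4 (CLIP 0 14): clip(0,0,14)=0, clip(5,0,14)=5, clip(1,0,14)=1, clip(3,0,14)=3, clip(4,0,14)=4, clip(0,0,14)=0 -> [0, 5, 1, 3, 4, 0]
Stage 5 (ABS): |0|=0, |5|=5, |1|=1, |3|=3, |4|=4, |0|=0 -> [0, 5, 1, 3, 4, 0]
Output sum: 13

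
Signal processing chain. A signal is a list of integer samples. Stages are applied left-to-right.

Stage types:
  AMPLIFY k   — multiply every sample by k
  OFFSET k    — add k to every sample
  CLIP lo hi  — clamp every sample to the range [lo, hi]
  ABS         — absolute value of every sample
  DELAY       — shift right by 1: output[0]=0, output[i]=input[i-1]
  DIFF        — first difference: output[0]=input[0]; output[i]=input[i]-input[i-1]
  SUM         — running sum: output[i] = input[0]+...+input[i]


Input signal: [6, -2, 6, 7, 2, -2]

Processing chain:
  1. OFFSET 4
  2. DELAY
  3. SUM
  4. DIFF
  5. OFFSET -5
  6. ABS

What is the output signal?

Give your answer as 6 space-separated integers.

Answer: 5 5 3 5 6 1

Derivation:
Input: [6, -2, 6, 7, 2, -2]
Stage 1 (OFFSET 4): 6+4=10, -2+4=2, 6+4=10, 7+4=11, 2+4=6, -2+4=2 -> [10, 2, 10, 11, 6, 2]
Stage 2 (DELAY): [0, 10, 2, 10, 11, 6] = [0, 10, 2, 10, 11, 6] -> [0, 10, 2, 10, 11, 6]
Stage 3 (SUM): sum[0..0]=0, sum[0..1]=10, sum[0..2]=12, sum[0..3]=22, sum[0..4]=33, sum[0..5]=39 -> [0, 10, 12, 22, 33, 39]
Stage 4 (DIFF): s[0]=0, 10-0=10, 12-10=2, 22-12=10, 33-22=11, 39-33=6 -> [0, 10, 2, 10, 11, 6]
Stage 5 (OFFSET -5): 0+-5=-5, 10+-5=5, 2+-5=-3, 10+-5=5, 11+-5=6, 6+-5=1 -> [-5, 5, -3, 5, 6, 1]
Stage 6 (ABS): |-5|=5, |5|=5, |-3|=3, |5|=5, |6|=6, |1|=1 -> [5, 5, 3, 5, 6, 1]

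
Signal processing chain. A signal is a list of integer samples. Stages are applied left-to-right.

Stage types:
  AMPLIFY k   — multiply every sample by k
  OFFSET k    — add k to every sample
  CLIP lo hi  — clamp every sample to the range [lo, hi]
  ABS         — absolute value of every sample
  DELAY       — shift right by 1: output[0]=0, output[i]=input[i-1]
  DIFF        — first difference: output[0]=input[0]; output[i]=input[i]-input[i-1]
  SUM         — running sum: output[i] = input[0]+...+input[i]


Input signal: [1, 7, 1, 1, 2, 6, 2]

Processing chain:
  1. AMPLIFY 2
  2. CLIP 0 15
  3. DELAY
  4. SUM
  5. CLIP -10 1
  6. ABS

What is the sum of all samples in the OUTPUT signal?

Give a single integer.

Input: [1, 7, 1, 1, 2, 6, 2]
Stage 1 (AMPLIFY 2): 1*2=2, 7*2=14, 1*2=2, 1*2=2, 2*2=4, 6*2=12, 2*2=4 -> [2, 14, 2, 2, 4, 12, 4]
Stage 2 (CLIP 0 15): clip(2,0,15)=2, clip(14,0,15)=14, clip(2,0,15)=2, clip(2,0,15)=2, clip(4,0,15)=4, clip(12,0,15)=12, clip(4,0,15)=4 -> [2, 14, 2, 2, 4, 12, 4]
Stage 3 (DELAY): [0, 2, 14, 2, 2, 4, 12] = [0, 2, 14, 2, 2, 4, 12] -> [0, 2, 14, 2, 2, 4, 12]
Stage 4 (SUM): sum[0..0]=0, sum[0..1]=2, sum[0..2]=16, sum[0..3]=18, sum[0..4]=20, sum[0..5]=24, sum[0..6]=36 -> [0, 2, 16, 18, 20, 24, 36]
Stage 5 (CLIP -10 1): clip(0,-10,1)=0, clip(2,-10,1)=1, clip(16,-10,1)=1, clip(18,-10,1)=1, clip(20,-10,1)=1, clip(24,-10,1)=1, clip(36,-10,1)=1 -> [0, 1, 1, 1, 1, 1, 1]
Stage 6 (ABS): |0|=0, |1|=1, |1|=1, |1|=1, |1|=1, |1|=1, |1|=1 -> [0, 1, 1, 1, 1, 1, 1]
Output sum: 6

Answer: 6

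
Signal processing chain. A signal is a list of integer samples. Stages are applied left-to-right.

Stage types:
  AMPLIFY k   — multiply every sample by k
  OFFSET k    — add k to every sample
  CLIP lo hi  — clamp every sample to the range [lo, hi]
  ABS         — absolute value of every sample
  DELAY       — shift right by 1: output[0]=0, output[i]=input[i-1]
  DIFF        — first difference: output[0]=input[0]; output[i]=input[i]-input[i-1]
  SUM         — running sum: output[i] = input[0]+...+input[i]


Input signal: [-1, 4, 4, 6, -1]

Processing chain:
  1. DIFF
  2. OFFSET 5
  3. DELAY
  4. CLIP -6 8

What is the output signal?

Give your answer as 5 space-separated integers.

Input: [-1, 4, 4, 6, -1]
Stage 1 (DIFF): s[0]=-1, 4--1=5, 4-4=0, 6-4=2, -1-6=-7 -> [-1, 5, 0, 2, -7]
Stage 2 (OFFSET 5): -1+5=4, 5+5=10, 0+5=5, 2+5=7, -7+5=-2 -> [4, 10, 5, 7, -2]
Stage 3 (DELAY): [0, 4, 10, 5, 7] = [0, 4, 10, 5, 7] -> [0, 4, 10, 5, 7]
Stage 4 (CLIP -6 8): clip(0,-6,8)=0, clip(4,-6,8)=4, clip(10,-6,8)=8, clip(5,-6,8)=5, clip(7,-6,8)=7 -> [0, 4, 8, 5, 7]

Answer: 0 4 8 5 7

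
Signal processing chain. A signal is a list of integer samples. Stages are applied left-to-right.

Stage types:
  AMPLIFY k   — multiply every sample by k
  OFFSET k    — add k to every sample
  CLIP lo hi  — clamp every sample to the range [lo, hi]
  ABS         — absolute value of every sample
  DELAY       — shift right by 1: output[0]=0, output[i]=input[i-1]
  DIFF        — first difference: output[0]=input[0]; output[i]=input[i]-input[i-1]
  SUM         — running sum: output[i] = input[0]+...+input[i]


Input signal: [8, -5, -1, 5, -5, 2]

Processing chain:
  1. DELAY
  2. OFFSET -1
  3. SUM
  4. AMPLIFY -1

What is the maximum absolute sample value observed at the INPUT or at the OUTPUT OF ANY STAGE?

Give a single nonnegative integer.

Answer: 8

Derivation:
Input: [8, -5, -1, 5, -5, 2] (max |s|=8)
Stage 1 (DELAY): [0, 8, -5, -1, 5, -5] = [0, 8, -5, -1, 5, -5] -> [0, 8, -5, -1, 5, -5] (max |s|=8)
Stage 2 (OFFSET -1): 0+-1=-1, 8+-1=7, -5+-1=-6, -1+-1=-2, 5+-1=4, -5+-1=-6 -> [-1, 7, -6, -2, 4, -6] (max |s|=7)
Stage 3 (SUM): sum[0..0]=-1, sum[0..1]=6, sum[0..2]=0, sum[0..3]=-2, sum[0..4]=2, sum[0..5]=-4 -> [-1, 6, 0, -2, 2, -4] (max |s|=6)
Stage 4 (AMPLIFY -1): -1*-1=1, 6*-1=-6, 0*-1=0, -2*-1=2, 2*-1=-2, -4*-1=4 -> [1, -6, 0, 2, -2, 4] (max |s|=6)
Overall max amplitude: 8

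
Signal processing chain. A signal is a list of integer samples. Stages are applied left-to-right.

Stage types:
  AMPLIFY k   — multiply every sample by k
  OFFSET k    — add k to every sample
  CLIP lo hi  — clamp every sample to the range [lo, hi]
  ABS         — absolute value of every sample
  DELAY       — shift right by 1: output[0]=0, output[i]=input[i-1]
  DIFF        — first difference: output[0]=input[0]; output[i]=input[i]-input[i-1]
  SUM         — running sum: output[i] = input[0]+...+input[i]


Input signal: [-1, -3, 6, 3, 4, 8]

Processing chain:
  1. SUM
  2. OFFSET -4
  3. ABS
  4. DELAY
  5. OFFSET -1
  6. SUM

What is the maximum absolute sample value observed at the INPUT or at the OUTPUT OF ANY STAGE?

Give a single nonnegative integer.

Input: [-1, -3, 6, 3, 4, 8] (max |s|=8)
Stage 1 (SUM): sum[0..0]=-1, sum[0..1]=-4, sum[0..2]=2, sum[0..3]=5, sum[0..4]=9, sum[0..5]=17 -> [-1, -4, 2, 5, 9, 17] (max |s|=17)
Stage 2 (OFFSET -4): -1+-4=-5, -4+-4=-8, 2+-4=-2, 5+-4=1, 9+-4=5, 17+-4=13 -> [-5, -8, -2, 1, 5, 13] (max |s|=13)
Stage 3 (ABS): |-5|=5, |-8|=8, |-2|=2, |1|=1, |5|=5, |13|=13 -> [5, 8, 2, 1, 5, 13] (max |s|=13)
Stage 4 (DELAY): [0, 5, 8, 2, 1, 5] = [0, 5, 8, 2, 1, 5] -> [0, 5, 8, 2, 1, 5] (max |s|=8)
Stage 5 (OFFSET -1): 0+-1=-1, 5+-1=4, 8+-1=7, 2+-1=1, 1+-1=0, 5+-1=4 -> [-1, 4, 7, 1, 0, 4] (max |s|=7)
Stage 6 (SUM): sum[0..0]=-1, sum[0..1]=3, sum[0..2]=10, sum[0..3]=11, sum[0..4]=11, sum[0..5]=15 -> [-1, 3, 10, 11, 11, 15] (max |s|=15)
Overall max amplitude: 17

Answer: 17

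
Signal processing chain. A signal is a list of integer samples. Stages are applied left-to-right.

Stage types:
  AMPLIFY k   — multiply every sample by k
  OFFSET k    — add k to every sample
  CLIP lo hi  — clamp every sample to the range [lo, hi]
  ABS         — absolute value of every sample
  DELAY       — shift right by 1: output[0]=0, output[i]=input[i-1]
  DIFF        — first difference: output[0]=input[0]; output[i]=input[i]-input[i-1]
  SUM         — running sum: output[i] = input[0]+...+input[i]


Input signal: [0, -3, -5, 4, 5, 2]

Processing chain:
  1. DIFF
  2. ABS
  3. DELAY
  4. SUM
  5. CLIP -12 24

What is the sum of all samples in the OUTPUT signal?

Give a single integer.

Answer: 37

Derivation:
Input: [0, -3, -5, 4, 5, 2]
Stage 1 (DIFF): s[0]=0, -3-0=-3, -5--3=-2, 4--5=9, 5-4=1, 2-5=-3 -> [0, -3, -2, 9, 1, -3]
Stage 2 (ABS): |0|=0, |-3|=3, |-2|=2, |9|=9, |1|=1, |-3|=3 -> [0, 3, 2, 9, 1, 3]
Stage 3 (DELAY): [0, 0, 3, 2, 9, 1] = [0, 0, 3, 2, 9, 1] -> [0, 0, 3, 2, 9, 1]
Stage 4 (SUM): sum[0..0]=0, sum[0..1]=0, sum[0..2]=3, sum[0..3]=5, sum[0..4]=14, sum[0..5]=15 -> [0, 0, 3, 5, 14, 15]
Stage 5 (CLIP -12 24): clip(0,-12,24)=0, clip(0,-12,24)=0, clip(3,-12,24)=3, clip(5,-12,24)=5, clip(14,-12,24)=14, clip(15,-12,24)=15 -> [0, 0, 3, 5, 14, 15]
Output sum: 37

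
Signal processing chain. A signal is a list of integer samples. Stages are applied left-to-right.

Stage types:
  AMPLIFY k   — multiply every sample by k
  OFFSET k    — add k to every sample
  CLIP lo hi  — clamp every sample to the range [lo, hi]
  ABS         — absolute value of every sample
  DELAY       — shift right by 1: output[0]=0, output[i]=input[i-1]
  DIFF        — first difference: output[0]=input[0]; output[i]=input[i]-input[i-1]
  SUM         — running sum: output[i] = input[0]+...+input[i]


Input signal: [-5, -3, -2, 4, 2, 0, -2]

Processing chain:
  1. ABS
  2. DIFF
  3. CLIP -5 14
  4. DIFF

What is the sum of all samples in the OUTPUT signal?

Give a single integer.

Input: [-5, -3, -2, 4, 2, 0, -2]
Stage 1 (ABS): |-5|=5, |-3|=3, |-2|=2, |4|=4, |2|=2, |0|=0, |-2|=2 -> [5, 3, 2, 4, 2, 0, 2]
Stage 2 (DIFF): s[0]=5, 3-5=-2, 2-3=-1, 4-2=2, 2-4=-2, 0-2=-2, 2-0=2 -> [5, -2, -1, 2, -2, -2, 2]
Stage 3 (CLIP -5 14): clip(5,-5,14)=5, clip(-2,-5,14)=-2, clip(-1,-5,14)=-1, clip(2,-5,14)=2, clip(-2,-5,14)=-2, clip(-2,-5,14)=-2, clip(2,-5,14)=2 -> [5, -2, -1, 2, -2, -2, 2]
Stage 4 (DIFF): s[0]=5, -2-5=-7, -1--2=1, 2--1=3, -2-2=-4, -2--2=0, 2--2=4 -> [5, -7, 1, 3, -4, 0, 4]
Output sum: 2

Answer: 2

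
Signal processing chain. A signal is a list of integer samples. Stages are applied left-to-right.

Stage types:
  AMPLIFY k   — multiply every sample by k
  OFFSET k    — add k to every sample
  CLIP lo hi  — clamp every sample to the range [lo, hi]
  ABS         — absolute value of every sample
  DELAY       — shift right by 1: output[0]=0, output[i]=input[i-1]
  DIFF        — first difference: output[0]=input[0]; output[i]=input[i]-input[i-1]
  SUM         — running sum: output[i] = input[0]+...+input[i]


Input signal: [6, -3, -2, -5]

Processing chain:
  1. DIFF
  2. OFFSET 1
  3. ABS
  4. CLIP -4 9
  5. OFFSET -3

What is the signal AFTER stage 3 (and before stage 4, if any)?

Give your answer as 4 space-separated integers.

Answer: 7 8 2 2

Derivation:
Input: [6, -3, -2, -5]
Stage 1 (DIFF): s[0]=6, -3-6=-9, -2--3=1, -5--2=-3 -> [6, -9, 1, -3]
Stage 2 (OFFSET 1): 6+1=7, -9+1=-8, 1+1=2, -3+1=-2 -> [7, -8, 2, -2]
Stage 3 (ABS): |7|=7, |-8|=8, |2|=2, |-2|=2 -> [7, 8, 2, 2]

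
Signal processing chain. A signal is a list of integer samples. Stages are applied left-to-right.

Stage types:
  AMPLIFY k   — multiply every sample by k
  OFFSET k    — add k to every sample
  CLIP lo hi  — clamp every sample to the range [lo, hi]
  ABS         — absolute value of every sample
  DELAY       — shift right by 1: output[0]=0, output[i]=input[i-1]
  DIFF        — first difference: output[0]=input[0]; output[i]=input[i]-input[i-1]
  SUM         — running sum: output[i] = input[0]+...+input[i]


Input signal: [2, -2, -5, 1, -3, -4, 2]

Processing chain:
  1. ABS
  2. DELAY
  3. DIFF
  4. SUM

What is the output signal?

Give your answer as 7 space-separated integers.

Answer: 0 2 2 5 1 3 4

Derivation:
Input: [2, -2, -5, 1, -3, -4, 2]
Stage 1 (ABS): |2|=2, |-2|=2, |-5|=5, |1|=1, |-3|=3, |-4|=4, |2|=2 -> [2, 2, 5, 1, 3, 4, 2]
Stage 2 (DELAY): [0, 2, 2, 5, 1, 3, 4] = [0, 2, 2, 5, 1, 3, 4] -> [0, 2, 2, 5, 1, 3, 4]
Stage 3 (DIFF): s[0]=0, 2-0=2, 2-2=0, 5-2=3, 1-5=-4, 3-1=2, 4-3=1 -> [0, 2, 0, 3, -4, 2, 1]
Stage 4 (SUM): sum[0..0]=0, sum[0..1]=2, sum[0..2]=2, sum[0..3]=5, sum[0..4]=1, sum[0..5]=3, sum[0..6]=4 -> [0, 2, 2, 5, 1, 3, 4]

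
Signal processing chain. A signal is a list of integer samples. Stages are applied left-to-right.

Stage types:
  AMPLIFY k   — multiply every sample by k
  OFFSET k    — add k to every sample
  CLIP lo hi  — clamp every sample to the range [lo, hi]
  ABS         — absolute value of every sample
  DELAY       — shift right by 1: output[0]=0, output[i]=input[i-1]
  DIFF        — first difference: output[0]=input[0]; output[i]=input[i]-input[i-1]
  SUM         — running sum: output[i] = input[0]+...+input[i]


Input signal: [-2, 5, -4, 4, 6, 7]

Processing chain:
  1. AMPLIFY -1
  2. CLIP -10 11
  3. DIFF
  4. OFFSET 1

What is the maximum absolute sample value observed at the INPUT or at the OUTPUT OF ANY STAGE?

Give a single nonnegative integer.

Input: [-2, 5, -4, 4, 6, 7] (max |s|=7)
Stage 1 (AMPLIFY -1): -2*-1=2, 5*-1=-5, -4*-1=4, 4*-1=-4, 6*-1=-6, 7*-1=-7 -> [2, -5, 4, -4, -6, -7] (max |s|=7)
Stage 2 (CLIP -10 11): clip(2,-10,11)=2, clip(-5,-10,11)=-5, clip(4,-10,11)=4, clip(-4,-10,11)=-4, clip(-6,-10,11)=-6, clip(-7,-10,11)=-7 -> [2, -5, 4, -4, -6, -7] (max |s|=7)
Stage 3 (DIFF): s[0]=2, -5-2=-7, 4--5=9, -4-4=-8, -6--4=-2, -7--6=-1 -> [2, -7, 9, -8, -2, -1] (max |s|=9)
Stage 4 (OFFSET 1): 2+1=3, -7+1=-6, 9+1=10, -8+1=-7, -2+1=-1, -1+1=0 -> [3, -6, 10, -7, -1, 0] (max |s|=10)
Overall max amplitude: 10

Answer: 10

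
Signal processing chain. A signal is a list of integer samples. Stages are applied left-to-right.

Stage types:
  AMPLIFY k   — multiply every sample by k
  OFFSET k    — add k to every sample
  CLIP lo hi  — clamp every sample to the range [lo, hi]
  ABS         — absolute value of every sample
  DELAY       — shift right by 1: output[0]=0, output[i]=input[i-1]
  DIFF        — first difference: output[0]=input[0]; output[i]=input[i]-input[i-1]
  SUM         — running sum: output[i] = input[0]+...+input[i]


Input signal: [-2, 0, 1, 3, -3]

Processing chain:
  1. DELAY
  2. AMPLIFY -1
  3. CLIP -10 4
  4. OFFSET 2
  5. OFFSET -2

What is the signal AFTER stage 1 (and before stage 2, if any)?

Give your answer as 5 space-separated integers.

Answer: 0 -2 0 1 3

Derivation:
Input: [-2, 0, 1, 3, -3]
Stage 1 (DELAY): [0, -2, 0, 1, 3] = [0, -2, 0, 1, 3] -> [0, -2, 0, 1, 3]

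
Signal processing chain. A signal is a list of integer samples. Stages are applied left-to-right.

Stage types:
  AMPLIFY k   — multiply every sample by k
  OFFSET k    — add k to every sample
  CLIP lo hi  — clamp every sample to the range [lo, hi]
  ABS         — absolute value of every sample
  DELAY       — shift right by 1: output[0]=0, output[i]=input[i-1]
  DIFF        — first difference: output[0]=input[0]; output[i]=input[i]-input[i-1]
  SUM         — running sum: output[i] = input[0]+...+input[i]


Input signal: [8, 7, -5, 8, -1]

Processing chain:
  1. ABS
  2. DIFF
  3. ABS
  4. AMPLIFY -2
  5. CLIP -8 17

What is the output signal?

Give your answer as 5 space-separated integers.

Answer: -8 -2 -4 -6 -8

Derivation:
Input: [8, 7, -5, 8, -1]
Stage 1 (ABS): |8|=8, |7|=7, |-5|=5, |8|=8, |-1|=1 -> [8, 7, 5, 8, 1]
Stage 2 (DIFF): s[0]=8, 7-8=-1, 5-7=-2, 8-5=3, 1-8=-7 -> [8, -1, -2, 3, -7]
Stage 3 (ABS): |8|=8, |-1|=1, |-2|=2, |3|=3, |-7|=7 -> [8, 1, 2, 3, 7]
Stage 4 (AMPLIFY -2): 8*-2=-16, 1*-2=-2, 2*-2=-4, 3*-2=-6, 7*-2=-14 -> [-16, -2, -4, -6, -14]
Stage 5 (CLIP -8 17): clip(-16,-8,17)=-8, clip(-2,-8,17)=-2, clip(-4,-8,17)=-4, clip(-6,-8,17)=-6, clip(-14,-8,17)=-8 -> [-8, -2, -4, -6, -8]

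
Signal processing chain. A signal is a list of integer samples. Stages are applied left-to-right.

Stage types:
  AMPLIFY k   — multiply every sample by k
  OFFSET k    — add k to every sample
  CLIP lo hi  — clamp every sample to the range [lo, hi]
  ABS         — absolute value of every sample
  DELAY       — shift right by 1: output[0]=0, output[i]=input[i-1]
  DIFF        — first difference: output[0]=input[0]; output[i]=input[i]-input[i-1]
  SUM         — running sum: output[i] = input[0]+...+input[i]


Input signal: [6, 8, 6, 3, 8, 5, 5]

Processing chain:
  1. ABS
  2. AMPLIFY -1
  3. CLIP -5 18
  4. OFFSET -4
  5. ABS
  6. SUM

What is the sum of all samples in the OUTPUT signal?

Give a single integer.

Answer: 244

Derivation:
Input: [6, 8, 6, 3, 8, 5, 5]
Stage 1 (ABS): |6|=6, |8|=8, |6|=6, |3|=3, |8|=8, |5|=5, |5|=5 -> [6, 8, 6, 3, 8, 5, 5]
Stage 2 (AMPLIFY -1): 6*-1=-6, 8*-1=-8, 6*-1=-6, 3*-1=-3, 8*-1=-8, 5*-1=-5, 5*-1=-5 -> [-6, -8, -6, -3, -8, -5, -5]
Stage 3 (CLIP -5 18): clip(-6,-5,18)=-5, clip(-8,-5,18)=-5, clip(-6,-5,18)=-5, clip(-3,-5,18)=-3, clip(-8,-5,18)=-5, clip(-5,-5,18)=-5, clip(-5,-5,18)=-5 -> [-5, -5, -5, -3, -5, -5, -5]
Stage 4 (OFFSET -4): -5+-4=-9, -5+-4=-9, -5+-4=-9, -3+-4=-7, -5+-4=-9, -5+-4=-9, -5+-4=-9 -> [-9, -9, -9, -7, -9, -9, -9]
Stage 5 (ABS): |-9|=9, |-9|=9, |-9|=9, |-7|=7, |-9|=9, |-9|=9, |-9|=9 -> [9, 9, 9, 7, 9, 9, 9]
Stage 6 (SUM): sum[0..0]=9, sum[0..1]=18, sum[0..2]=27, sum[0..3]=34, sum[0..4]=43, sum[0..5]=52, sum[0..6]=61 -> [9, 18, 27, 34, 43, 52, 61]
Output sum: 244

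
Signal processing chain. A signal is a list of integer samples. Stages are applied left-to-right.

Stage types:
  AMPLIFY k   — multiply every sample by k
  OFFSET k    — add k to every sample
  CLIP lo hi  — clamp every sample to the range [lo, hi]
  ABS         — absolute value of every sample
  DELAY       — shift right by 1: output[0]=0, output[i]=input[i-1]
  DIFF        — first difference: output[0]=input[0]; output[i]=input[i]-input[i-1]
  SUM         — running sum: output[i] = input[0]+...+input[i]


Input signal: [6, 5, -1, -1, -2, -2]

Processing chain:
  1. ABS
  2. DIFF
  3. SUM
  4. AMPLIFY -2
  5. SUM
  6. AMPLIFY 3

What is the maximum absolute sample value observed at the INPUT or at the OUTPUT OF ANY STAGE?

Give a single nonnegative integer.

Input: [6, 5, -1, -1, -2, -2] (max |s|=6)
Stage 1 (ABS): |6|=6, |5|=5, |-1|=1, |-1|=1, |-2|=2, |-2|=2 -> [6, 5, 1, 1, 2, 2] (max |s|=6)
Stage 2 (DIFF): s[0]=6, 5-6=-1, 1-5=-4, 1-1=0, 2-1=1, 2-2=0 -> [6, -1, -4, 0, 1, 0] (max |s|=6)
Stage 3 (SUM): sum[0..0]=6, sum[0..1]=5, sum[0..2]=1, sum[0..3]=1, sum[0..4]=2, sum[0..5]=2 -> [6, 5, 1, 1, 2, 2] (max |s|=6)
Stage 4 (AMPLIFY -2): 6*-2=-12, 5*-2=-10, 1*-2=-2, 1*-2=-2, 2*-2=-4, 2*-2=-4 -> [-12, -10, -2, -2, -4, -4] (max |s|=12)
Stage 5 (SUM): sum[0..0]=-12, sum[0..1]=-22, sum[0..2]=-24, sum[0..3]=-26, sum[0..4]=-30, sum[0..5]=-34 -> [-12, -22, -24, -26, -30, -34] (max |s|=34)
Stage 6 (AMPLIFY 3): -12*3=-36, -22*3=-66, -24*3=-72, -26*3=-78, -30*3=-90, -34*3=-102 -> [-36, -66, -72, -78, -90, -102] (max |s|=102)
Overall max amplitude: 102

Answer: 102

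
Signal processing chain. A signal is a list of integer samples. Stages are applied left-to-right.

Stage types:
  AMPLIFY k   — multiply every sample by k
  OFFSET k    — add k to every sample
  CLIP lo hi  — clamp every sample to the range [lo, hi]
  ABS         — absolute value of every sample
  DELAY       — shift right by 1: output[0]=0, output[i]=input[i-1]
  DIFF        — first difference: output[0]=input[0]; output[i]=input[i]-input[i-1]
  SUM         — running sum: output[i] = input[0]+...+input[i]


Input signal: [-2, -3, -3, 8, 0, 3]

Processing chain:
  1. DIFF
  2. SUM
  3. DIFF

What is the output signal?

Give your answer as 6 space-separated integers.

Answer: -2 -1 0 11 -8 3

Derivation:
Input: [-2, -3, -3, 8, 0, 3]
Stage 1 (DIFF): s[0]=-2, -3--2=-1, -3--3=0, 8--3=11, 0-8=-8, 3-0=3 -> [-2, -1, 0, 11, -8, 3]
Stage 2 (SUM): sum[0..0]=-2, sum[0..1]=-3, sum[0..2]=-3, sum[0..3]=8, sum[0..4]=0, sum[0..5]=3 -> [-2, -3, -3, 8, 0, 3]
Stage 3 (DIFF): s[0]=-2, -3--2=-1, -3--3=0, 8--3=11, 0-8=-8, 3-0=3 -> [-2, -1, 0, 11, -8, 3]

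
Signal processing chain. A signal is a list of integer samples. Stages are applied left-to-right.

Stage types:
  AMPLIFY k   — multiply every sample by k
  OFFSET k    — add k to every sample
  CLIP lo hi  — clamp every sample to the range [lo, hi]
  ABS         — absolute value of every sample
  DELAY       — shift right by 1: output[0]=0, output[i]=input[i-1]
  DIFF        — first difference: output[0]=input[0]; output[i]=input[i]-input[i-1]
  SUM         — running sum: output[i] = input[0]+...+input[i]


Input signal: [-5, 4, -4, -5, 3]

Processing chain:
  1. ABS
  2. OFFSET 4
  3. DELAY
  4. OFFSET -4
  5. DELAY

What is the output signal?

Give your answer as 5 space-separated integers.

Input: [-5, 4, -4, -5, 3]
Stage 1 (ABS): |-5|=5, |4|=4, |-4|=4, |-5|=5, |3|=3 -> [5, 4, 4, 5, 3]
Stage 2 (OFFSET 4): 5+4=9, 4+4=8, 4+4=8, 5+4=9, 3+4=7 -> [9, 8, 8, 9, 7]
Stage 3 (DELAY): [0, 9, 8, 8, 9] = [0, 9, 8, 8, 9] -> [0, 9, 8, 8, 9]
Stage 4 (OFFSET -4): 0+-4=-4, 9+-4=5, 8+-4=4, 8+-4=4, 9+-4=5 -> [-4, 5, 4, 4, 5]
Stage 5 (DELAY): [0, -4, 5, 4, 4] = [0, -4, 5, 4, 4] -> [0, -4, 5, 4, 4]

Answer: 0 -4 5 4 4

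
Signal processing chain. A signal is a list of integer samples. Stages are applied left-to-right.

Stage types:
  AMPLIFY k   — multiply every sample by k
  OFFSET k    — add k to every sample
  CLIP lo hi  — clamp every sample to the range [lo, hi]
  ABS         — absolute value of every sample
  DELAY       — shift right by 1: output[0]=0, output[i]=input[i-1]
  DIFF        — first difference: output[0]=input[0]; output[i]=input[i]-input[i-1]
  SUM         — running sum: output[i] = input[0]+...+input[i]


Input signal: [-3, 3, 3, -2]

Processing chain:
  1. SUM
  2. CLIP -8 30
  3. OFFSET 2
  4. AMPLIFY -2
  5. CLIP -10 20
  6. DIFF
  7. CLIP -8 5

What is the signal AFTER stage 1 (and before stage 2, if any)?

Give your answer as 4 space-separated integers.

Input: [-3, 3, 3, -2]
Stage 1 (SUM): sum[0..0]=-3, sum[0..1]=0, sum[0..2]=3, sum[0..3]=1 -> [-3, 0, 3, 1]

Answer: -3 0 3 1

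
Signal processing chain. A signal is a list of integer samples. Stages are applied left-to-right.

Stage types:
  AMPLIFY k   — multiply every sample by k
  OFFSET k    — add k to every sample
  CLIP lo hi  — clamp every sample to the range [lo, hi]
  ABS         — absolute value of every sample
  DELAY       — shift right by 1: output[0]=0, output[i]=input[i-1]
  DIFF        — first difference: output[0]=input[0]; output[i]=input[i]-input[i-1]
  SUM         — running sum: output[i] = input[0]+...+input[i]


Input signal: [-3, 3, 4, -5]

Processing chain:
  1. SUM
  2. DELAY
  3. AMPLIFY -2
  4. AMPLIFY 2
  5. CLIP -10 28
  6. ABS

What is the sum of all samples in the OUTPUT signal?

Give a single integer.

Answer: 22

Derivation:
Input: [-3, 3, 4, -5]
Stage 1 (SUM): sum[0..0]=-3, sum[0..1]=0, sum[0..2]=4, sum[0..3]=-1 -> [-3, 0, 4, -1]
Stage 2 (DELAY): [0, -3, 0, 4] = [0, -3, 0, 4] -> [0, -3, 0, 4]
Stage 3 (AMPLIFY -2): 0*-2=0, -3*-2=6, 0*-2=0, 4*-2=-8 -> [0, 6, 0, -8]
Stage 4 (AMPLIFY 2): 0*2=0, 6*2=12, 0*2=0, -8*2=-16 -> [0, 12, 0, -16]
Stage 5 (CLIP -10 28): clip(0,-10,28)=0, clip(12,-10,28)=12, clip(0,-10,28)=0, clip(-16,-10,28)=-10 -> [0, 12, 0, -10]
Stage 6 (ABS): |0|=0, |12|=12, |0|=0, |-10|=10 -> [0, 12, 0, 10]
Output sum: 22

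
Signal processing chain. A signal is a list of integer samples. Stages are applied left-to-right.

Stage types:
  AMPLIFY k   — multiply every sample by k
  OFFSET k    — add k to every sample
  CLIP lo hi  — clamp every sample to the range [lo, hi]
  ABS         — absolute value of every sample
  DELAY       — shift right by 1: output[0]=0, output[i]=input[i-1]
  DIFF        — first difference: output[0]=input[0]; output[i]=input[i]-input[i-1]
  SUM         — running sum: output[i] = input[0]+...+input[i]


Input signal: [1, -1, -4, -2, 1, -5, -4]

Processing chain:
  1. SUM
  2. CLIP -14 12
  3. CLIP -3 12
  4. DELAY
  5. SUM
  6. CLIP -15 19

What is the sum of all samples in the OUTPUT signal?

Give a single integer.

Answer: -24

Derivation:
Input: [1, -1, -4, -2, 1, -5, -4]
Stage 1 (SUM): sum[0..0]=1, sum[0..1]=0, sum[0..2]=-4, sum[0..3]=-6, sum[0..4]=-5, sum[0..5]=-10, sum[0..6]=-14 -> [1, 0, -4, -6, -5, -10, -14]
Stage 2 (CLIP -14 12): clip(1,-14,12)=1, clip(0,-14,12)=0, clip(-4,-14,12)=-4, clip(-6,-14,12)=-6, clip(-5,-14,12)=-5, clip(-10,-14,12)=-10, clip(-14,-14,12)=-14 -> [1, 0, -4, -6, -5, -10, -14]
Stage 3 (CLIP -3 12): clip(1,-3,12)=1, clip(0,-3,12)=0, clip(-4,-3,12)=-3, clip(-6,-3,12)=-3, clip(-5,-3,12)=-3, clip(-10,-3,12)=-3, clip(-14,-3,12)=-3 -> [1, 0, -3, -3, -3, -3, -3]
Stage 4 (DELAY): [0, 1, 0, -3, -3, -3, -3] = [0, 1, 0, -3, -3, -3, -3] -> [0, 1, 0, -3, -3, -3, -3]
Stage 5 (SUM): sum[0..0]=0, sum[0..1]=1, sum[0..2]=1, sum[0..3]=-2, sum[0..4]=-5, sum[0..5]=-8, sum[0..6]=-11 -> [0, 1, 1, -2, -5, -8, -11]
Stage 6 (CLIP -15 19): clip(0,-15,19)=0, clip(1,-15,19)=1, clip(1,-15,19)=1, clip(-2,-15,19)=-2, clip(-5,-15,19)=-5, clip(-8,-15,19)=-8, clip(-11,-15,19)=-11 -> [0, 1, 1, -2, -5, -8, -11]
Output sum: -24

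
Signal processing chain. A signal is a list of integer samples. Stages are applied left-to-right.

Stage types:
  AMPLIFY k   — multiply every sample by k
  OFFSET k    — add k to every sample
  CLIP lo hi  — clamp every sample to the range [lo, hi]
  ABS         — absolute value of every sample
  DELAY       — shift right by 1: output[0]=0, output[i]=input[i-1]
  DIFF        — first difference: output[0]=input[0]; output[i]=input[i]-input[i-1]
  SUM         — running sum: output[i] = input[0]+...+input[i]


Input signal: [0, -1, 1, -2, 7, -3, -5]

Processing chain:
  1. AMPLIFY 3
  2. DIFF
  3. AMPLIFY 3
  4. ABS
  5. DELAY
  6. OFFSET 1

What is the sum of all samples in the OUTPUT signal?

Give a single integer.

Input: [0, -1, 1, -2, 7, -3, -5]
Stage 1 (AMPLIFY 3): 0*3=0, -1*3=-3, 1*3=3, -2*3=-6, 7*3=21, -3*3=-9, -5*3=-15 -> [0, -3, 3, -6, 21, -9, -15]
Stage 2 (DIFF): s[0]=0, -3-0=-3, 3--3=6, -6-3=-9, 21--6=27, -9-21=-30, -15--9=-6 -> [0, -3, 6, -9, 27, -30, -6]
Stage 3 (AMPLIFY 3): 0*3=0, -3*3=-9, 6*3=18, -9*3=-27, 27*3=81, -30*3=-90, -6*3=-18 -> [0, -9, 18, -27, 81, -90, -18]
Stage 4 (ABS): |0|=0, |-9|=9, |18|=18, |-27|=27, |81|=81, |-90|=90, |-18|=18 -> [0, 9, 18, 27, 81, 90, 18]
Stage 5 (DELAY): [0, 0, 9, 18, 27, 81, 90] = [0, 0, 9, 18, 27, 81, 90] -> [0, 0, 9, 18, 27, 81, 90]
Stage 6 (OFFSET 1): 0+1=1, 0+1=1, 9+1=10, 18+1=19, 27+1=28, 81+1=82, 90+1=91 -> [1, 1, 10, 19, 28, 82, 91]
Output sum: 232

Answer: 232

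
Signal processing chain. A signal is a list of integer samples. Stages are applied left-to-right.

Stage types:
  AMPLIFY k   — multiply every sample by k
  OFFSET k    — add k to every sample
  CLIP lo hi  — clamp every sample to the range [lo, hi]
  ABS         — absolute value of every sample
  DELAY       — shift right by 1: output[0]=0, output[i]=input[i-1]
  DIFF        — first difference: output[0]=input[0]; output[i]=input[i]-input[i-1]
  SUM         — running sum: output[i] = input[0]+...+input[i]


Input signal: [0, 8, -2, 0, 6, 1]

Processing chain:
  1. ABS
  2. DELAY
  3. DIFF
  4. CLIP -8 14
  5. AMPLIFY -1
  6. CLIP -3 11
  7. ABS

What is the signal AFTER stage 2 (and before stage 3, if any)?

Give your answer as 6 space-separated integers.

Input: [0, 8, -2, 0, 6, 1]
Stage 1 (ABS): |0|=0, |8|=8, |-2|=2, |0|=0, |6|=6, |1|=1 -> [0, 8, 2, 0, 6, 1]
Stage 2 (DELAY): [0, 0, 8, 2, 0, 6] = [0, 0, 8, 2, 0, 6] -> [0, 0, 8, 2, 0, 6]

Answer: 0 0 8 2 0 6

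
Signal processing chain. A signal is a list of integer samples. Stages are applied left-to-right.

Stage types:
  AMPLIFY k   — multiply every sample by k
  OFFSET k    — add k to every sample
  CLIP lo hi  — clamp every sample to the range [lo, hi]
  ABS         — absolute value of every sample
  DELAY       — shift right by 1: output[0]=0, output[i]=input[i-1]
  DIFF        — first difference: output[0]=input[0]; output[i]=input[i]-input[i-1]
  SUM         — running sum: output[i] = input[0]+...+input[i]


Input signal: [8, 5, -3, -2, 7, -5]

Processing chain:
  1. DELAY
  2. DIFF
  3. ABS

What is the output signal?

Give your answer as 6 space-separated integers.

Input: [8, 5, -3, -2, 7, -5]
Stage 1 (DELAY): [0, 8, 5, -3, -2, 7] = [0, 8, 5, -3, -2, 7] -> [0, 8, 5, -3, -2, 7]
Stage 2 (DIFF): s[0]=0, 8-0=8, 5-8=-3, -3-5=-8, -2--3=1, 7--2=9 -> [0, 8, -3, -8, 1, 9]
Stage 3 (ABS): |0|=0, |8|=8, |-3|=3, |-8|=8, |1|=1, |9|=9 -> [0, 8, 3, 8, 1, 9]

Answer: 0 8 3 8 1 9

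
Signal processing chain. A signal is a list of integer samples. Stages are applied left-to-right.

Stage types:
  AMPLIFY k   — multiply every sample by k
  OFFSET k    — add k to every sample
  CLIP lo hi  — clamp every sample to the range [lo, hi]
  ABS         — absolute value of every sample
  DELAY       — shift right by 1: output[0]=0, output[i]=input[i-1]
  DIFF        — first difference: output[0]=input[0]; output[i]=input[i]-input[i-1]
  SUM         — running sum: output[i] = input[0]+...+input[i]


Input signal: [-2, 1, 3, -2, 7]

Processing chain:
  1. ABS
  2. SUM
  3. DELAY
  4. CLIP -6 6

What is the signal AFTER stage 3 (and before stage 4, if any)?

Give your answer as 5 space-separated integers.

Input: [-2, 1, 3, -2, 7]
Stage 1 (ABS): |-2|=2, |1|=1, |3|=3, |-2|=2, |7|=7 -> [2, 1, 3, 2, 7]
Stage 2 (SUM): sum[0..0]=2, sum[0..1]=3, sum[0..2]=6, sum[0..3]=8, sum[0..4]=15 -> [2, 3, 6, 8, 15]
Stage 3 (DELAY): [0, 2, 3, 6, 8] = [0, 2, 3, 6, 8] -> [0, 2, 3, 6, 8]

Answer: 0 2 3 6 8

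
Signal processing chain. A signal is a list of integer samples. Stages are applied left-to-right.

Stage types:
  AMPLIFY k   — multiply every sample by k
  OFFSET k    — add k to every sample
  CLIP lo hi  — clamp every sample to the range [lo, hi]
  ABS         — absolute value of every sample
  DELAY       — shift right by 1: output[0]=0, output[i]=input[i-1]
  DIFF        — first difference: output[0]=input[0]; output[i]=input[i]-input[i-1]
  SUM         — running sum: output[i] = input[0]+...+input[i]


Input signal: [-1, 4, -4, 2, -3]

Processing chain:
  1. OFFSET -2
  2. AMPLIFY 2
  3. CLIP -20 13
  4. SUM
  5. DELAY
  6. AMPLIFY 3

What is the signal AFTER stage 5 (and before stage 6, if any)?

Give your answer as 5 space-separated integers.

Input: [-1, 4, -4, 2, -3]
Stage 1 (OFFSET -2): -1+-2=-3, 4+-2=2, -4+-2=-6, 2+-2=0, -3+-2=-5 -> [-3, 2, -6, 0, -5]
Stage 2 (AMPLIFY 2): -3*2=-6, 2*2=4, -6*2=-12, 0*2=0, -5*2=-10 -> [-6, 4, -12, 0, -10]
Stage 3 (CLIP -20 13): clip(-6,-20,13)=-6, clip(4,-20,13)=4, clip(-12,-20,13)=-12, clip(0,-20,13)=0, clip(-10,-20,13)=-10 -> [-6, 4, -12, 0, -10]
Stage 4 (SUM): sum[0..0]=-6, sum[0..1]=-2, sum[0..2]=-14, sum[0..3]=-14, sum[0..4]=-24 -> [-6, -2, -14, -14, -24]
Stage 5 (DELAY): [0, -6, -2, -14, -14] = [0, -6, -2, -14, -14] -> [0, -6, -2, -14, -14]

Answer: 0 -6 -2 -14 -14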